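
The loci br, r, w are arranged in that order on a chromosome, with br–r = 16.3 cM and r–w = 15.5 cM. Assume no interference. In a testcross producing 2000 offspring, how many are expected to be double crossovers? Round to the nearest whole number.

51

Map distances give recombination frequencies of 0.163 and 0.155 for the two intervals.
With no interference, expected double-crossover frequency = 0.163 × 0.155 = 0.02526.
Expected number = 0.02526 × 2000 = 50.53 ≈ 51.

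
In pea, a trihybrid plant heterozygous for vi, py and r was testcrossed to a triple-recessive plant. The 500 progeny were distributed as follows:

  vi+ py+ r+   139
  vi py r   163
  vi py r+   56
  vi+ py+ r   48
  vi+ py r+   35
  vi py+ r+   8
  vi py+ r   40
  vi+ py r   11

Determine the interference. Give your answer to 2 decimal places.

The two most frequent reciprocal classes, vi py r and vi+ py+ r+, are the parental types, so the F1 was vi py r / vi+ py+ r+.
The two rarest classes, vi+ py r and vi py+ r+, are the double crossovers. Comparing them with the parentals, only the vi allele has switched, so vi is the middle locus and the order is r – vi – py.
r–vi: (104 + 19)/500 = 0.2460; vi–py: (75 + 19)/500 = 0.1880.
Expected DCO frequency = 0.2460 × 0.1880 ≈ 0.04625; observed = 19/500 ≈ 0.03800.
Coefficient of coincidence = 0.03800/0.04625 ≈ 0.82; interference = 1 − 0.82 = 0.18.

0.18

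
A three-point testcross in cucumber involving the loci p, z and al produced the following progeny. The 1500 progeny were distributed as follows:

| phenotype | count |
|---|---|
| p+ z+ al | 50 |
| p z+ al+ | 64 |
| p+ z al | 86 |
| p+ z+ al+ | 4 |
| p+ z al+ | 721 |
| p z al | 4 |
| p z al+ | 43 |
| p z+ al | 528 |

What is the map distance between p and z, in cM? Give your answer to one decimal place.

The two most frequent reciprocal classes, p+ z al+ and p z+ al, are the parental types, so the F1 was p+ z al+ / p z+ al.
The two rarest classes, p+ z+ al+ and p z al, are the double crossovers. Comparing them with the parentals, only the z allele has switched, so z is the middle locus and the order is al – z – p.
Crossovers in the z–p interval produce the single-crossover classes p z al+ and p+ z+ al (43 + 50 = 93) plus the double crossovers (8).
RF(z–p) = (93 + 8) / 1500 = 101/1500 = 0.0673 → 6.7 cM.

6.7 cM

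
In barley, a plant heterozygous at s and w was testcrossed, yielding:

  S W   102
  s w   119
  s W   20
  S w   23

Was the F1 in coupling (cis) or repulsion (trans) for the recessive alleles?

The two most frequent classes are S W (102) and s w (119); these are the parental (non-recombinant) types.
So the F1 carried S W on one chromosome and s w on the other — the recessive alleles are on the same chromosome (cis / coupling).

cis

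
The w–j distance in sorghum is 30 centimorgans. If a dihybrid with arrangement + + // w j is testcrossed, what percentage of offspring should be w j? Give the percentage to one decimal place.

A map distance of 30 centimorgans corresponds to a recombination frequency of 0.300.
The F1 is + + / w j, so w j is a parental gamete class with expected frequency (1 − r)/2 = 0.700/2 = 0.3500.
That is 0.3500 = 35.0% of the progeny.

35.0%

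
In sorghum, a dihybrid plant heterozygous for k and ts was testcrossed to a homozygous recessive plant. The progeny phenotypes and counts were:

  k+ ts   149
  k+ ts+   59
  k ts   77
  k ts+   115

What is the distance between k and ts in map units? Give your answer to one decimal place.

34.0 map units

The two most frequent classes, k+ ts (149) and k ts+ (115), are the parental types, so the F1 was k+ ts / k ts+.
The recombinant classes are k+ ts+ and k ts: 59 + 77 = 136.
Recombination frequency = 136/400 = 0.3400 ≈ 34.0%, i.e. 34.0 map units.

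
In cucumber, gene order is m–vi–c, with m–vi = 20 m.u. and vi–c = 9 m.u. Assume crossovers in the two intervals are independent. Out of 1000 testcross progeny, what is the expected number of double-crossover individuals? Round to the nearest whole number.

18

Map distances give recombination frequencies of 0.200 and 0.090 for the two intervals.
With no interference, expected double-crossover frequency = 0.200 × 0.090 = 0.01800.
Expected number = 0.01800 × 1000 = 18.00 ≈ 18.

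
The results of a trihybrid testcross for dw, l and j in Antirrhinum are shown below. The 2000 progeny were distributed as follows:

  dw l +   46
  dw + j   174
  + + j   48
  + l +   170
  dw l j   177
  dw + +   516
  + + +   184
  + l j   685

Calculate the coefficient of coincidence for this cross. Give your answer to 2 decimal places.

0.94

The two most frequent reciprocal classes, dw + + and + l j, are the parental types, so the F1 was dw + + / + l j.
The two rarest classes, dw l + and + + j, are the double crossovers. Comparing them with the parentals, only the l allele has switched, so l is the middle locus and the order is j – l – dw.
j–l: (344 + 94)/2000 = 0.2190; l–dw: (361 + 94)/2000 = 0.2275.
Expected DCO frequency = 0.2190 × 0.2275 ≈ 0.04982; observed = 94/2000 ≈ 0.04700.
Coefficient of coincidence = 0.04700/0.04982 ≈ 0.94.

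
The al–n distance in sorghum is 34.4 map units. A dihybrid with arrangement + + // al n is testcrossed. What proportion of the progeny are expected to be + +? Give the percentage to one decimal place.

32.8%

A map distance of 34.4 map units corresponds to a recombination frequency of 0.344.
The F1 is + + / al n, so + + is a parental gamete class with expected frequency (1 − r)/2 = 0.656/2 = 0.3280.
That is 0.3280 = 32.8% of the progeny.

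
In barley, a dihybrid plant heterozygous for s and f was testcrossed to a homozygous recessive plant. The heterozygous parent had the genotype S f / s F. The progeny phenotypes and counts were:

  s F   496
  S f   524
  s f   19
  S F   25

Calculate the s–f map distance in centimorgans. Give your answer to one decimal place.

The recombinant classes are S F and s f: 25 + 19 = 44.
Recombination frequency = 44/1064 = 0.0414 ≈ 4.1%, i.e. 4.1 centimorgans.

4.1 centimorgans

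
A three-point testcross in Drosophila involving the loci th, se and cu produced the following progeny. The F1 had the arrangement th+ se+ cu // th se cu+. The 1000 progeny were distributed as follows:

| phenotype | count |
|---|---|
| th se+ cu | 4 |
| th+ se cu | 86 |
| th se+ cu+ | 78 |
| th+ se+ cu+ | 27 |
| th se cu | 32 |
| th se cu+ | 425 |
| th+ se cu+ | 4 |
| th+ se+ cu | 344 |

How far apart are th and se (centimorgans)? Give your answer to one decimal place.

17.2 centimorgans

The two rarest classes, th se+ cu and th+ se cu+, are the double crossovers. Comparing them with the parentals, only the th allele has switched, so th is the middle locus and the order is cu – th – se.
Crossovers in the th–se interval produce the single-crossover classes th+ se cu and th se+ cu+ (86 + 78 = 164) plus the double crossovers (8).
RF(th–se) = (164 + 8) / 1000 = 172/1000 = 0.1720 → 17.2 centimorgans.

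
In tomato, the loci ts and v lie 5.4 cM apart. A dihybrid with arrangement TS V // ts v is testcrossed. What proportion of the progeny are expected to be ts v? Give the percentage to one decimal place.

47.3%

A map distance of 5.4 cM corresponds to a recombination frequency of 0.054.
The F1 is TS V / ts v, so ts v is a parental gamete class with expected frequency (1 − r)/2 = 0.946/2 = 0.4730.
That is 0.4730 = 47.3% of the progeny.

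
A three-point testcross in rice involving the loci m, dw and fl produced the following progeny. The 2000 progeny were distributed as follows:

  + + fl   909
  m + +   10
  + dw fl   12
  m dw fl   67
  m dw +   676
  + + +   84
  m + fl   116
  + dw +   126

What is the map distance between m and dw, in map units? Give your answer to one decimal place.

The two most frequent reciprocal classes, + + fl and m dw +, are the parental types, so the F1 was + + fl / m dw +.
The two rarest classes, + dw fl and m + +, are the double crossovers. Comparing them with the parentals, only the dw allele has switched, so dw is the middle locus and the order is fl – dw – m.
Crossovers in the dw–m interval produce the single-crossover classes m + fl and + dw + (116 + 126 = 242) plus the double crossovers (22).
RF(dw–m) = (242 + 22) / 2000 = 264/2000 = 0.1320 → 13.2 map units.

13.2 map units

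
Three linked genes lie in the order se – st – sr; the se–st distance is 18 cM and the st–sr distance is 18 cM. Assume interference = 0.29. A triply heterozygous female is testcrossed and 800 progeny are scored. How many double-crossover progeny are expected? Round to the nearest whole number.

Map distances give recombination frequencies of 0.180 and 0.180 for the two intervals.
With interference 0.29 (so coincidence = 0.71), expected double-crossover frequency = 0.180 × 0.180 × 0.71 = 0.02300.
Expected number = 0.02300 × 800 = 18.40 ≈ 18.

18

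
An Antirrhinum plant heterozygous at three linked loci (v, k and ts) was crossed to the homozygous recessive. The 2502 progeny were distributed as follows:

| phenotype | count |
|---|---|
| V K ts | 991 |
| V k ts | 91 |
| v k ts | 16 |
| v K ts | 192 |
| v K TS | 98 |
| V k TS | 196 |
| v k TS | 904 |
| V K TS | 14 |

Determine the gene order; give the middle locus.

The two most frequent reciprocal classes, v k TS and V K ts, are the parental types, so the F1 was v k TS / V K ts.
The two rarest classes, v k ts and V K TS, are the double crossovers. Comparing them with the parentals, only the ts allele has switched, so ts is the middle locus and the order is v – ts – k.

ts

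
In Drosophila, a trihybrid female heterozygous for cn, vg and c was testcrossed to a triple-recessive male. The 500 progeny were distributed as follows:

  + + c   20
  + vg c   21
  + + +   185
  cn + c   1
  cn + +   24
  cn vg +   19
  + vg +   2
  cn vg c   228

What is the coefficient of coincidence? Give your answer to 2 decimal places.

0.74

The two most frequent reciprocal classes, + + + and cn vg c, are the parental types, so the F1 was + + + / cn vg c.
The two rarest classes, + vg + and cn + c, are the double crossovers. Comparing them with the parentals, only the vg allele has switched, so vg is the middle locus and the order is cn – vg – c.
cn–vg: (45 + 3)/500 = 0.0960; vg–c: (39 + 3)/500 = 0.0840.
Expected DCO frequency = 0.0960 × 0.0840 ≈ 0.00806; observed = 3/500 ≈ 0.00600.
Coefficient of coincidence = 0.00600/0.00806 ≈ 0.74.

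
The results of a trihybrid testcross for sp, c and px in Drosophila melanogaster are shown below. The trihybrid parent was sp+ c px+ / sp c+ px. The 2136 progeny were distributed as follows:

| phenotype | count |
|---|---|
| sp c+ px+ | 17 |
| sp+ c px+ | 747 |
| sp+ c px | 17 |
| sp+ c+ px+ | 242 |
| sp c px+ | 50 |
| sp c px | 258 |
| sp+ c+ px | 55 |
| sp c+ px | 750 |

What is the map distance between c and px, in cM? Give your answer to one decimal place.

The two rarest classes, sp+ c px and sp c+ px+, are the double crossovers. Comparing them with the parentals, only the px allele has switched, so px is the middle locus and the order is sp – px – c.
Crossovers in the px–c interval produce the single-crossover classes sp+ c+ px+ and sp c px (242 + 258 = 500) plus the double crossovers (34).
RF(px–c) = (500 + 34) / 2136 = 534/2136 = 0.2500 → 25.0 cM.

25.0 cM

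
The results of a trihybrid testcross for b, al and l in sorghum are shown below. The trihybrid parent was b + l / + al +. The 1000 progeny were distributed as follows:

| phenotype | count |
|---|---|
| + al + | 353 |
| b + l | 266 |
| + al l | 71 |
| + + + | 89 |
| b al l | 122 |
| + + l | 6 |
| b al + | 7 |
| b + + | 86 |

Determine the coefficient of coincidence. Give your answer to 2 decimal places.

0.34

The two rarest classes, + + l and b al +, are the double crossovers. Comparing them with the parentals, only the b allele has switched, so b is the middle locus and the order is l – b – al.
l–b: (157 + 13)/1000 = 0.1700; b–al: (211 + 13)/1000 = 0.2240.
Expected DCO frequency = 0.1700 × 0.2240 ≈ 0.03808; observed = 13/1000 ≈ 0.01300.
Coefficient of coincidence = 0.01300/0.03808 ≈ 0.34.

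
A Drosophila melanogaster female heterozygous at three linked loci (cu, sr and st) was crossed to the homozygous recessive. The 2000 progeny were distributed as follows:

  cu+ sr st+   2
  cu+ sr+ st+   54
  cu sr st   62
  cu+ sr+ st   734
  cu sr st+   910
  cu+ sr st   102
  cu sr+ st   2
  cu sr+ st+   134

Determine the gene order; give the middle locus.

The two most frequent reciprocal classes, cu+ sr+ st and cu sr st+, are the parental types, so the F1 was cu+ sr+ st / cu sr st+.
The two rarest classes, cu sr+ st and cu+ sr st+, are the double crossovers. Comparing them with the parentals, only the cu allele has switched, so cu is the middle locus and the order is st – cu – sr.

cu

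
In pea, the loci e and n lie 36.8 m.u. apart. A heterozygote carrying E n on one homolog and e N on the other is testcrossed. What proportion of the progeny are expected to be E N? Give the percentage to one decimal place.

A map distance of 36.8 m.u. corresponds to a recombination frequency of 0.368.
The F1 is E n / e N, so E N is a recombinant gamete class with expected frequency r/2 = 0.368/2 = 0.1840.
That is 0.1840 = 18.4% of the progeny.

18.4%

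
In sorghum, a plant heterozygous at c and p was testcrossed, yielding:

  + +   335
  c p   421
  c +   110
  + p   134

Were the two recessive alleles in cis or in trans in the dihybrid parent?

cis

The two most frequent classes are + + (335) and c p (421); these are the parental (non-recombinant) types.
So the F1 carried + + on one chromosome and c p on the other — the recessive alleles are on the same chromosome (cis / coupling).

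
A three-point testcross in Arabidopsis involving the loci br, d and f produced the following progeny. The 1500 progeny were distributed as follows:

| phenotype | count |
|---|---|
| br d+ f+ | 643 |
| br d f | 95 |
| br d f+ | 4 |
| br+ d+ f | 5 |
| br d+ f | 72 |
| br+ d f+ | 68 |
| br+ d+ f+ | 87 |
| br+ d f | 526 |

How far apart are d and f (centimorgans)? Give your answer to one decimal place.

The two most frequent reciprocal classes, br d+ f+ and br+ d f, are the parental types, so the F1 was br d+ f+ / br+ d f.
The two rarest classes, br d f+ and br+ d+ f, are the double crossovers. Comparing them with the parentals, only the d allele has switched, so d is the middle locus and the order is f – d – br.
Crossovers in the f–d interval produce the single-crossover classes br d+ f and br+ d f+ (72 + 68 = 140) plus the double crossovers (9).
RF(f–d) = (140 + 9) / 1500 = 149/1500 = 0.0993 → 9.9 centimorgans.

9.9 centimorgans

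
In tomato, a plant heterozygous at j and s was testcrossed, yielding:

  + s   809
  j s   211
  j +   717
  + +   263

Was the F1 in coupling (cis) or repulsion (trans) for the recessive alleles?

trans

The two most frequent classes are + s (809) and j + (717); these are the parental (non-recombinant) types.
So the F1 carried + s on one chromosome and j + on the other — the recessive alleles are on opposite chromosomes (trans / repulsion).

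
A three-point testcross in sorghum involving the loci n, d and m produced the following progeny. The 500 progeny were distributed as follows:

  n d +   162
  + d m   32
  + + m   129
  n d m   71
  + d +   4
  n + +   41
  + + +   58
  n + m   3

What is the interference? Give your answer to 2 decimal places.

0.68

The two most frequent reciprocal classes, + + m and n d +, are the parental types, so the F1 was + + m / n d +.
The two rarest classes, n + m and + d +, are the double crossovers. Comparing them with the parentals, only the n allele has switched, so n is the middle locus and the order is d – n – m.
d–n: (73 + 7)/500 = 0.1600; n–m: (129 + 7)/500 = 0.2720.
Expected DCO frequency = 0.1600 × 0.2720 ≈ 0.04352; observed = 7/500 ≈ 0.01400.
Coefficient of coincidence = 0.01400/0.04352 ≈ 0.32; interference = 1 − 0.32 = 0.68.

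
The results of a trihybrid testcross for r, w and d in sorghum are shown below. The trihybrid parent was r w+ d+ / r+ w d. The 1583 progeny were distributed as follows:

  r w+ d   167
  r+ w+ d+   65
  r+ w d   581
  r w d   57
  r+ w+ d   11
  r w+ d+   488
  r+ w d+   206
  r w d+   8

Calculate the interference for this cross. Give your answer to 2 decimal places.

0.46

The two rarest classes, r w d+ and r+ w+ d, are the double crossovers. Comparing them with the parentals, only the w allele has switched, so w is the middle locus and the order is r – w – d.
r–w: (122 + 19)/1583 = 0.0891; w–d: (373 + 19)/1583 = 0.2476.
Expected DCO frequency = 0.0891 × 0.2476 ≈ 0.02206; observed = 19/1583 ≈ 0.01200.
Coefficient of coincidence = 0.01200/0.02206 ≈ 0.54; interference = 1 − 0.54 = 0.46.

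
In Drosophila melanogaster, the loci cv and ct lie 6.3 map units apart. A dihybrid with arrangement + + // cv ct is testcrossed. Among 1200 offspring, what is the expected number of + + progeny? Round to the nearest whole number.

562

A map distance of 6.3 map units corresponds to a recombination frequency of 0.063.
The F1 is + + / cv ct, so + + is a parental gamete class with expected frequency (1 − r)/2 = 0.937/2 = 0.4685.
Expected number = 0.4685 × 1200 = 562.20 ≈ 562.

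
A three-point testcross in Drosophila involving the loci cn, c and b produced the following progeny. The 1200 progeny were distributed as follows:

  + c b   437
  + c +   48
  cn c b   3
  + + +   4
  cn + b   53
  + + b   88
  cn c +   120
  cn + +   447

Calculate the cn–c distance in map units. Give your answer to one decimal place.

17.9 map units

The two most frequent reciprocal classes, cn + + and + c b, are the parental types, so the F1 was cn + + / + c b.
The two rarest classes, + + + and cn c b, are the double crossovers. Comparing them with the parentals, only the cn allele has switched, so cn is the middle locus and the order is c – cn – b.
Crossovers in the c–cn interval produce the single-crossover classes cn c + and + + b (120 + 88 = 208) plus the double crossovers (7).
RF(c–cn) = (208 + 7) / 1200 = 215/1200 = 0.1792 → 17.9 map units.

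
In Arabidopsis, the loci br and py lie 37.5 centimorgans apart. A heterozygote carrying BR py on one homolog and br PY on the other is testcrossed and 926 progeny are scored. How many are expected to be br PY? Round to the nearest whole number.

289

A map distance of 37.5 centimorgans corresponds to a recombination frequency of 0.375.
The F1 is BR py / br PY, so br PY is a parental gamete class with expected frequency (1 − r)/2 = 0.625/2 = 0.3125.
Expected number = 0.3125 × 926 = 289.38 ≈ 289.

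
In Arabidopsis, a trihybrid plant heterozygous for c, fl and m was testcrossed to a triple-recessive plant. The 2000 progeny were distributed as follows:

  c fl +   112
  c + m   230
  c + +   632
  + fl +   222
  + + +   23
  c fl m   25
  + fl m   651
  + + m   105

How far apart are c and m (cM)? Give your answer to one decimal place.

25.0 cM

The two most frequent reciprocal classes, + fl m and c + +, are the parental types, so the F1 was + fl m / c + +.
The two rarest classes, c fl m and + + +, are the double crossovers. Comparing them with the parentals, only the c allele has switched, so c is the middle locus and the order is m – c – fl.
Crossovers in the m–c interval produce the single-crossover classes + fl + and c + m (222 + 230 = 452) plus the double crossovers (48).
RF(m–c) = (452 + 48) / 2000 = 500/2000 = 0.2500 → 25.0 cM.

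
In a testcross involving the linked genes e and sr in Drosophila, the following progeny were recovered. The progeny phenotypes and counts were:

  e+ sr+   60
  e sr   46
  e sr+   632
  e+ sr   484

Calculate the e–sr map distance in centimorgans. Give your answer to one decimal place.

8.7 centimorgans

The two most frequent classes, e+ sr (484) and e sr+ (632), are the parental types, so the F1 was e+ sr / e sr+.
The recombinant classes are e+ sr+ and e sr: 60 + 46 = 106.
Recombination frequency = 106/1222 = 0.0867 ≈ 8.7%, i.e. 8.7 centimorgans.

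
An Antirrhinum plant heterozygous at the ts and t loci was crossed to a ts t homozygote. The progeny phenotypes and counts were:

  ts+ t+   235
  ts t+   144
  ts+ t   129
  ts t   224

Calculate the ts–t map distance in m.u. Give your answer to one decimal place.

37.3 m.u.

The two most frequent classes, ts+ t+ (235) and ts t (224), are the parental types, so the F1 was ts+ t+ / ts t.
The recombinant classes are ts+ t and ts t+: 129 + 144 = 273.
Recombination frequency = 273/732 = 0.3730 ≈ 37.3%, i.e. 37.3 m.u.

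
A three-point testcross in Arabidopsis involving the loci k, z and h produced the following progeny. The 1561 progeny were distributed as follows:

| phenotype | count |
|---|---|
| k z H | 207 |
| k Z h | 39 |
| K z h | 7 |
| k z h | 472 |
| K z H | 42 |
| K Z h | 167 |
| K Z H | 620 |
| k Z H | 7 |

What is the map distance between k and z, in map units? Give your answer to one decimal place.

The two most frequent reciprocal classes, k z h and K Z H, are the parental types, so the F1 was k z h / K Z H.
The two rarest classes, K z h and k Z H, are the double crossovers. Comparing them with the parentals, only the k allele has switched, so k is the middle locus and the order is h – k – z.
Crossovers in the k–z interval produce the single-crossover classes k Z h and K z H (39 + 42 = 81) plus the double crossovers (14).
RF(k–z) = (81 + 14) / 1561 = 95/1561 = 0.0609 → 6.1 map units.

6.1 map units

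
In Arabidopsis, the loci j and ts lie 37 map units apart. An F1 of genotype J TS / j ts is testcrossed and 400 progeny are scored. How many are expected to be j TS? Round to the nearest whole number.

A map distance of 37 map units corresponds to a recombination frequency of 0.370.
The F1 is J TS / j ts, so j TS is a recombinant gamete class with expected frequency r/2 = 0.370/2 = 0.1850.
Expected number = 0.1850 × 400 = 74.00 ≈ 74.

74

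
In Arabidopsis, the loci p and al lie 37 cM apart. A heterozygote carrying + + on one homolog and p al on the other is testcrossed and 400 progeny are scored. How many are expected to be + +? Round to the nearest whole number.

A map distance of 37 cM corresponds to a recombination frequency of 0.370.
The F1 is + + / p al, so + + is a parental gamete class with expected frequency (1 − r)/2 = 0.630/2 = 0.3150.
Expected number = 0.3150 × 400 = 126.00 ≈ 126.

126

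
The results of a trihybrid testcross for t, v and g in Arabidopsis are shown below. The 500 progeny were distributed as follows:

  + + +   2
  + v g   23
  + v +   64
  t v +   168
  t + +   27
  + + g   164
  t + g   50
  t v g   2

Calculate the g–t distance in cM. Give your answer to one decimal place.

The two most frequent reciprocal classes, + + g and t v +, are the parental types, so the F1 was + + g / t v +.
The two rarest classes, + + + and t v g, are the double crossovers. Comparing them with the parentals, only the g allele has switched, so g is the middle locus and the order is v – g – t.
Crossovers in the g–t interval produce the single-crossover classes t + g and + v + (50 + 64 = 114) plus the double crossovers (4).
RF(g–t) = (114 + 4) / 500 = 118/500 = 0.2360 → 23.6 cM.

23.6 cM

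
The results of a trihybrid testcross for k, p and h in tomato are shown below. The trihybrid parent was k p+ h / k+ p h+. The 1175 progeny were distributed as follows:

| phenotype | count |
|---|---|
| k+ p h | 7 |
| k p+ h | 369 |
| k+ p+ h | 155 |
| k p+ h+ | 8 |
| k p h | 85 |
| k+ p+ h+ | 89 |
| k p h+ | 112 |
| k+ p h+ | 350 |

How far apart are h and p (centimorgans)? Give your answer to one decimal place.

The two rarest classes, k p+ h+ and k+ p h, are the double crossovers. Comparing them with the parentals, only the h allele has switched, so h is the middle locus and the order is p – h – k.
Crossovers in the p–h interval produce the single-crossover classes k p h and k+ p+ h+ (85 + 89 = 174) plus the double crossovers (15).
RF(p–h) = (174 + 15) / 1175 = 189/1175 = 0.1609 → 16.1 centimorgans.

16.1 centimorgans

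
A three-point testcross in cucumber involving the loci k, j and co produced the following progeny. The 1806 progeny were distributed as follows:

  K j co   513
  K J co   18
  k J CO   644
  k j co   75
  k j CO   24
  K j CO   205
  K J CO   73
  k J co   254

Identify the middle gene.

j

The two most frequent reciprocal classes, K j co and k J CO, are the parental types, so the F1 was K j co / k J CO.
The two rarest classes, K J co and k j CO, are the double crossovers. Comparing them with the parentals, only the j allele has switched, so j is the middle locus and the order is co – j – k.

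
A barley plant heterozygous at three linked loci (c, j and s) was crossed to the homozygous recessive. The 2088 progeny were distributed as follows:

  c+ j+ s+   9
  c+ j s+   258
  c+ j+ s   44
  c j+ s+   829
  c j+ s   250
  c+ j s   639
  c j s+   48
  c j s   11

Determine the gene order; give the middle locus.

c

The two most frequent reciprocal classes, c j+ s+ and c+ j s, are the parental types, so the F1 was c j+ s+ / c+ j s.
The two rarest classes, c+ j+ s+ and c j s, are the double crossovers. Comparing them with the parentals, only the c allele has switched, so c is the middle locus and the order is s – c – j.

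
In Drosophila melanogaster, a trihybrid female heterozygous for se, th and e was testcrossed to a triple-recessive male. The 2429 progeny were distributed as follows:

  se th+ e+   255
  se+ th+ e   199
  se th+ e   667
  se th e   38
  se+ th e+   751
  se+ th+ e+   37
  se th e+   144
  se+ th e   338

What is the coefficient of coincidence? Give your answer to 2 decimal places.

The two most frequent reciprocal classes, se+ th e+ and se th+ e, are the parental types, so the F1 was se+ th e+ / se th+ e.
The two rarest classes, se+ th+ e+ and se th e, are the double crossovers. Comparing them with the parentals, only the th allele has switched, so th is the middle locus and the order is se – th – e.
se–th: (343 + 75)/2429 = 0.1721; th–e: (593 + 75)/2429 = 0.2750.
Expected DCO frequency = 0.1721 × 0.2750 ≈ 0.04733; observed = 75/2429 ≈ 0.03088.
Coefficient of coincidence = 0.03088/0.04733 ≈ 0.65.

0.65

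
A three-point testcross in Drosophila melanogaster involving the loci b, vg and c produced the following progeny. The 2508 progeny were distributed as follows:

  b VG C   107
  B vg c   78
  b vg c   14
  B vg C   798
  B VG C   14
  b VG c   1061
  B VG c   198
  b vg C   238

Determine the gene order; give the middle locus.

The two most frequent reciprocal classes, b VG c and B vg C, are the parental types, so the F1 was b VG c / B vg C.
The two rarest classes, b vg c and B VG C, are the double crossovers. Comparing them with the parentals, only the vg allele has switched, so vg is the middle locus and the order is b – vg – c.

vg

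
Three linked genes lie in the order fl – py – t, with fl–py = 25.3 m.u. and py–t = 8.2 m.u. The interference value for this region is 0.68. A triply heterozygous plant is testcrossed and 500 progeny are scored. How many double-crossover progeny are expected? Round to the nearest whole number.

Map distances give recombination frequencies of 0.253 and 0.082 for the two intervals.
With interference 0.68 (so coincidence = 0.32), expected double-crossover frequency = 0.253 × 0.082 × 0.32 = 0.00664.
Expected number = 0.00664 × 500 = 3.32 ≈ 3.

3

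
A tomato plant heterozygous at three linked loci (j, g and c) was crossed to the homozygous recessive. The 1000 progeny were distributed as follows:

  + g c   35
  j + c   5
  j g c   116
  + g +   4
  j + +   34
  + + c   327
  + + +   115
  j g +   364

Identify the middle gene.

The two most frequent reciprocal classes, j g + and + + c, are the parental types, so the F1 was j g + / + + c.
The two rarest classes, + g + and j + c, are the double crossovers. Comparing them with the parentals, only the j allele has switched, so j is the middle locus and the order is g – j – c.

j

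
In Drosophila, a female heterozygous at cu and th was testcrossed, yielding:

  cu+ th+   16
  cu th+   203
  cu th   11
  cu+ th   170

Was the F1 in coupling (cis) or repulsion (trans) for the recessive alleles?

The two most frequent classes are cu+ th (170) and cu th+ (203); these are the parental (non-recombinant) types.
So the F1 carried cu+ th on one chromosome and cu th+ on the other — the recessive alleles are on opposite chromosomes (trans / repulsion).

trans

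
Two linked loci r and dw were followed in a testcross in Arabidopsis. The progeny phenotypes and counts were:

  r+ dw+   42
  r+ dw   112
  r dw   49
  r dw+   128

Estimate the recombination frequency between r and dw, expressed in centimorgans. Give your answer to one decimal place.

The two most frequent classes, r+ dw (112) and r dw+ (128), are the parental types, so the F1 was r+ dw / r dw+.
The recombinant classes are r+ dw+ and r dw: 42 + 49 = 91.
Recombination frequency = 91/331 = 0.2749 ≈ 27.5%, i.e. 27.5 centimorgans.

27.5 centimorgans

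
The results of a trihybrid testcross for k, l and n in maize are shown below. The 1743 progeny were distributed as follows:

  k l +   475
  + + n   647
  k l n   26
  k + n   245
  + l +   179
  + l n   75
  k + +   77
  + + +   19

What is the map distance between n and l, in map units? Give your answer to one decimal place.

The two most frequent reciprocal classes, k l + and + + n, are the parental types, so the F1 was k l + / + + n.
The two rarest classes, k l n and + + +, are the double crossovers. Comparing them with the parentals, only the n allele has switched, so n is the middle locus and the order is l – n – k.
Crossovers in the l–n interval produce the single-crossover classes k + + and + l n (77 + 75 = 152) plus the double crossovers (45).
RF(l–n) = (152 + 45) / 1743 = 197/1743 = 0.1130 → 11.3 map units.

11.3 map units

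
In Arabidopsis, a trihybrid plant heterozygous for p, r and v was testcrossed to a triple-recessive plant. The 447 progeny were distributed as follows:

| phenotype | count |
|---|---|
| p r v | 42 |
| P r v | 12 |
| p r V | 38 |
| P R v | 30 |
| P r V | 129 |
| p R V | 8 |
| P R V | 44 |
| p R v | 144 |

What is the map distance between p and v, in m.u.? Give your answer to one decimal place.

The two most frequent reciprocal classes, p R v and P r V, are the parental types, so the F1 was p R v / P r V.
The two rarest classes, p R V and P r v, are the double crossovers. Comparing them with the parentals, only the v allele has switched, so v is the middle locus and the order is r – v – p.
Crossovers in the v–p interval produce the single-crossover classes P R v and p r V (30 + 38 = 68) plus the double crossovers (20).
RF(v–p) = (68 + 20) / 447 = 88/447 = 0.1969 → 19.7 m.u.

19.7 m.u.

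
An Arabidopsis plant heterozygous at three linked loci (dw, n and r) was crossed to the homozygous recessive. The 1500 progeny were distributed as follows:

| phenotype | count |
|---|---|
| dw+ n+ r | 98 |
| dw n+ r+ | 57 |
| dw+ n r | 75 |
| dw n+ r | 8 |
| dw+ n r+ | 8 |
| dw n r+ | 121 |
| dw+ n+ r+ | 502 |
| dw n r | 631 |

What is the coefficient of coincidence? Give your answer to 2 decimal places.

0.69

The two most frequent reciprocal classes, dw+ n+ r+ and dw n r, are the parental types, so the F1 was dw+ n+ r+ / dw n r.
The two rarest classes, dw+ n r+ and dw n+ r, are the double crossovers. Comparing them with the parentals, only the n allele has switched, so n is the middle locus and the order is dw – n – r.
dw–n: (132 + 16)/1500 = 0.0987; n–r: (219 + 16)/1500 = 0.1567.
Expected DCO frequency = 0.0987 × 0.1567 ≈ 0.01547; observed = 16/1500 ≈ 0.01067.
Coefficient of coincidence = 0.01067/0.01547 ≈ 0.69.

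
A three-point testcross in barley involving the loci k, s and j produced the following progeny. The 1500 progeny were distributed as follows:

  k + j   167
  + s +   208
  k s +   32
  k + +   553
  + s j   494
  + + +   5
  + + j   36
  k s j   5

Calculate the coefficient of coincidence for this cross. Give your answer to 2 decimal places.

The two most frequent reciprocal classes, k + + and + s j, are the parental types, so the F1 was k + + / + s j.
The two rarest classes, + + + and k s j, are the double crossovers. Comparing them with the parentals, only the k allele has switched, so k is the middle locus and the order is j – k – s.
j–k: (375 + 10)/1500 = 0.2567; k–s: (68 + 10)/1500 = 0.0520.
Expected DCO frequency = 0.2567 × 0.0520 ≈ 0.01335; observed = 10/1500 ≈ 0.00667.
Coefficient of coincidence = 0.00667/0.01335 ≈ 0.50.

0.50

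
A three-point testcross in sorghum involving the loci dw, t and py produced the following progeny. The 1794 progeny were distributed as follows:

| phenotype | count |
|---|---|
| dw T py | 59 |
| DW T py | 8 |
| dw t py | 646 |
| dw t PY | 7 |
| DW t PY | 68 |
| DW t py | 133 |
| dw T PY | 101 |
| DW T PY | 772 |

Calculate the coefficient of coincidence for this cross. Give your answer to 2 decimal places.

0.76

The two most frequent reciprocal classes, DW T PY and dw t py, are the parental types, so the F1 was DW T PY / dw t py.
The two rarest classes, DW T py and dw t PY, are the double crossovers. Comparing them with the parentals, only the py allele has switched, so py is the middle locus and the order is dw – py – t.
dw–py: (234 + 15)/1794 = 0.1388; py–t: (127 + 15)/1794 = 0.0792.
Expected DCO frequency = 0.1388 × 0.0792 ≈ 0.01099; observed = 15/1794 ≈ 0.00836.
Coefficient of coincidence = 0.00836/0.01099 ≈ 0.76.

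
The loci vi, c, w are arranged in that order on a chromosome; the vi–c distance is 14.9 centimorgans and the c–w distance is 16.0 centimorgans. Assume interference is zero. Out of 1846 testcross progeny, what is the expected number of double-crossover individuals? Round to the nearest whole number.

44

Map distances give recombination frequencies of 0.149 and 0.160 for the two intervals.
With no interference, expected double-crossover frequency = 0.149 × 0.160 = 0.02384.
Expected number = 0.02384 × 1846 = 44.01 ≈ 44.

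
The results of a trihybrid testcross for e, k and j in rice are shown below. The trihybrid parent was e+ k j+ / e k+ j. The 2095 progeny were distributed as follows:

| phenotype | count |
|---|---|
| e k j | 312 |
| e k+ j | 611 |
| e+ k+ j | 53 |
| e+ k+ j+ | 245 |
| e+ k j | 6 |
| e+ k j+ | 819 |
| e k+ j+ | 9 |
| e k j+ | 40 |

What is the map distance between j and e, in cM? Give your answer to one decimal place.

5.2 cM

The two rarest classes, e+ k j and e k+ j+, are the double crossovers. Comparing them with the parentals, only the j allele has switched, so j is the middle locus and the order is k – j – e.
Crossovers in the j–e interval produce the single-crossover classes e k j+ and e+ k+ j (40 + 53 = 93) plus the double crossovers (15).
RF(j–e) = (93 + 15) / 2095 = 108/2095 = 0.0516 → 5.2 cM.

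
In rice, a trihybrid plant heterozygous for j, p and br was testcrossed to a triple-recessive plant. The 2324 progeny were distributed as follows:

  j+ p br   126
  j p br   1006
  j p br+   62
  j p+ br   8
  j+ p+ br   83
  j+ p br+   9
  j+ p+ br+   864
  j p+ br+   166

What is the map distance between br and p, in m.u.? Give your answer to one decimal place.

7.0 m.u.

The two most frequent reciprocal classes, j p br and j+ p+ br+, are the parental types, so the F1 was j p br / j+ p+ br+.
The two rarest classes, j p+ br and j+ p br+, are the double crossovers. Comparing them with the parentals, only the p allele has switched, so p is the middle locus and the order is j – p – br.
Crossovers in the p–br interval produce the single-crossover classes j p br+ and j+ p+ br (62 + 83 = 145) plus the double crossovers (17).
RF(p–br) = (145 + 17) / 2324 = 162/2324 = 0.0697 → 7.0 m.u.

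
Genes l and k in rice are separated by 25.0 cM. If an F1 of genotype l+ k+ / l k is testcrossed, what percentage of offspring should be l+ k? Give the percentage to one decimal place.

12.5%

A map distance of 25.0 cM corresponds to a recombination frequency of 0.250.
The F1 is l+ k+ / l k, so l+ k is a recombinant gamete class with expected frequency r/2 = 0.250/2 = 0.1250.
That is 0.1250 = 12.5% of the progeny.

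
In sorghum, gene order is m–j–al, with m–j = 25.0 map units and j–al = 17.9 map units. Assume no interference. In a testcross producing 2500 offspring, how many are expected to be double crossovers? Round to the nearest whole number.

Map distances give recombination frequencies of 0.250 and 0.179 for the two intervals.
With no interference, expected double-crossover frequency = 0.250 × 0.179 = 0.04475.
Expected number = 0.04475 × 2500 = 111.88 ≈ 112.

112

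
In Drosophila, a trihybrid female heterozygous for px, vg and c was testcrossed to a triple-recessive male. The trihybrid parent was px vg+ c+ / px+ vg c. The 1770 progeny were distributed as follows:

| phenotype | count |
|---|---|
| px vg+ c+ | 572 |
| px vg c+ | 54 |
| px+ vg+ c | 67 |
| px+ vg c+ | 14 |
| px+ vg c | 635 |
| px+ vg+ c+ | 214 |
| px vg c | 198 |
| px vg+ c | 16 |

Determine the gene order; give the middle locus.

The two rarest classes, px vg+ c and px+ vg c+, are the double crossovers. Comparing them with the parentals, only the c allele has switched, so c is the middle locus and the order is px – c – vg.

c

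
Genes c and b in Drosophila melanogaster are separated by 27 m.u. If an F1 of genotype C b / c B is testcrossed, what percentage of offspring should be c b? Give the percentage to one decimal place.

13.5%

A map distance of 27 m.u. corresponds to a recombination frequency of 0.270.
The F1 is C b / c B, so c b is a recombinant gamete class with expected frequency r/2 = 0.270/2 = 0.1350.
That is 0.1350 = 13.5% of the progeny.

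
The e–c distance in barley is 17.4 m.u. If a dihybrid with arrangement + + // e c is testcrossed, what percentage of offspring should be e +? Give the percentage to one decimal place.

8.7%

A map distance of 17.4 m.u. corresponds to a recombination frequency of 0.174.
The F1 is + + / e c, so e + is a recombinant gamete class with expected frequency r/2 = 0.174/2 = 0.0870.
That is 0.0870 = 8.7% of the progeny.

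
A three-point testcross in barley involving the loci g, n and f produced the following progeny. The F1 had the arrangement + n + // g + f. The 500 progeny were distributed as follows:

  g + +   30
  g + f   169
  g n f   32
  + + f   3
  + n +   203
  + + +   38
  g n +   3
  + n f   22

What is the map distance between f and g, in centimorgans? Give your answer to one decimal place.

The two rarest classes, g n + and + + f, are the double crossovers. Comparing them with the parentals, only the g allele has switched, so g is the middle locus and the order is n – g – f.
Crossovers in the g–f interval produce the single-crossover classes + n f and g + + (22 + 30 = 52) plus the double crossovers (6).
RF(g–f) = (52 + 6) / 500 = 58/500 = 0.1160 → 11.6 centimorgans.

11.6 centimorgans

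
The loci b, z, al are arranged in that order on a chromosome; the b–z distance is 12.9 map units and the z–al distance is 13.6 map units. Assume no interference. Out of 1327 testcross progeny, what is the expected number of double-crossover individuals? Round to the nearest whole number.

Map distances give recombination frequencies of 0.129 and 0.136 for the two intervals.
With no interference, expected double-crossover frequency = 0.129 × 0.136 = 0.01754.
Expected number = 0.01754 × 1327 = 23.28 ≈ 23.

23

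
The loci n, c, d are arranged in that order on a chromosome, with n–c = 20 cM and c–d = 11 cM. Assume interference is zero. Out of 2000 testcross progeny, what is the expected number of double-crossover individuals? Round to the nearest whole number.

Map distances give recombination frequencies of 0.200 and 0.110 for the two intervals.
With no interference, expected double-crossover frequency = 0.200 × 0.110 = 0.02200.
Expected number = 0.02200 × 2000 = 44.00 ≈ 44.

44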